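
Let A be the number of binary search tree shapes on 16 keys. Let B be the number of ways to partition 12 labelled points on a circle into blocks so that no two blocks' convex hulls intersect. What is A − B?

There are C_n binary search tree shapes on n keys; with n = 16 that is C_16. So A = C_16 = 35357670.
The non-crossing partitions of [12] form a lattice of size C_12. So B = C_12 = 208012.
A − B = 35357670 − 208012 = 35149658.

35149658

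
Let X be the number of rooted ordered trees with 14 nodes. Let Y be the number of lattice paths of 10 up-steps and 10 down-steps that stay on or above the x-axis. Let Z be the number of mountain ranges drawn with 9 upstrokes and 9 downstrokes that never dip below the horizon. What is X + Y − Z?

754834

Rooted ordered (plane) trees on m nodes have m−1 edges and are counted by C_{m−1}; m = 14 gives C_13. So X = C_13 = 742900.
Dyck paths of semilength n (length 2n) are counted by C_n; here n = 10. So Y = C_10 = 16796.
Paths of 9 up- and 9 down-steps that never dip below the axis are Dyck paths; their count is C_9. So Z = C_9 = 4862.
X + Y − Z = 742900 + 16796 − 4862 = 754834.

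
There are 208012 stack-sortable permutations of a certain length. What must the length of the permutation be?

Stack-sortable permutations of [n] are counted by C_n. Since C_12 = 208012, the index is 12.

12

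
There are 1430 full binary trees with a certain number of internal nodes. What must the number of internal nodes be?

8

Full binary trees with n internal nodes are counted by C_n, and C_8 = 1430.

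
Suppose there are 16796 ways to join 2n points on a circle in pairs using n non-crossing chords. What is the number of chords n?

Non-crossing pairings of 2n points on a circle are counted by C_n; 16796 = C_10.

10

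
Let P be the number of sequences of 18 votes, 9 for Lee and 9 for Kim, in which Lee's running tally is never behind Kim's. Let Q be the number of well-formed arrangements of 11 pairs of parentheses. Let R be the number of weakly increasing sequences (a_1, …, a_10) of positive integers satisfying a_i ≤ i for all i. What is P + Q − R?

46852

Reading a vote for the leader as '(' and for the other as ')' turns such a sequence into a balanced string of 9 pairs, so the count is C_9. So P = C_9 = 4862.
Balanced strings of n pairs of brackets are counted by C_n; here n = 11. So Q = C_11 = 58786.
Weakly increasing sequences with a_i ≤ i biject with Dyck paths of semilength 10, so there are C_10. So R = C_10 = 16796.
P + Q − R = 4862 + 58786 − 16796 = 46852.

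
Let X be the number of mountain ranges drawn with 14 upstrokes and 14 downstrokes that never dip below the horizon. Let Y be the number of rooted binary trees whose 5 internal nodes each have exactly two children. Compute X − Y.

2674398

Dyck paths of semilength n (length 2n) are counted by C_n; here n = 14. So X = C_14 = 2674440.
Full binary trees with n internal nodes are counted by C_n; here n = 5. So Y = C_5 = 42.
X − Y = 2674440 − 42 = 2674398.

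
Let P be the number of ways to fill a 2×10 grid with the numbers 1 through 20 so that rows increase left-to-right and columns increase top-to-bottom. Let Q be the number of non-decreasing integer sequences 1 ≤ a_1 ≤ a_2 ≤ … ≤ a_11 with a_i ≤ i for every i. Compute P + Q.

75582

By the hook-length formula (or a Dyck-path bijection), SYT of shape 2×10 number C_10. So P = C_10 = 16796.
Such sub-staircase sequences of length n are counted by C_n; here n = 11. So Q = C_11 = 58786.
P + Q = 16796 + 58786 = 75582.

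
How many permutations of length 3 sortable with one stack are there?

5

Stack-sortable permutations are exactly the 231-avoiding ones, counted by C_n; here n = 3.
C_3 = C(6,3)/4 = 20/4 = 5.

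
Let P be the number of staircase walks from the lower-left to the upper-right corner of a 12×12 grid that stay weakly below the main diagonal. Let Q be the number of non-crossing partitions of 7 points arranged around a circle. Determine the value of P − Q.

207583

Monotone paths in an n×n grid that stay weakly below the diagonal are counted by C_n; here n = 12. So P = C_12 = 208012.
Non-crossing partitions of an n-element set are counted by C_n; here n = 7. So Q = C_7 = 429.
P − Q = 208012 − 429 = 207583.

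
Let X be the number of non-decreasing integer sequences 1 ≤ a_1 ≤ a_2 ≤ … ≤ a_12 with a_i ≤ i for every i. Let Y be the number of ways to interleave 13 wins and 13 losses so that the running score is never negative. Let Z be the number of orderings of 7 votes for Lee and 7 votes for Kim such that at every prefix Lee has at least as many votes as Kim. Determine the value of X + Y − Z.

Weakly increasing sequences with a_i ≤ i biject with Dyck paths of semilength 12, so there are C_12. So X = C_12 = 208012.
Ballot sequences with n votes each where one side never trails are Dyck words, counted by C_n; here n = 13. So Y = C_13 = 742900.
Reading a vote for the leader as '(' and for the other as ')' turns such a sequence into a balanced string of 7 pairs, so the count is C_7. So Z = C_7 = 429.
X + Y − Z = 208012 + 742900 − 429 = 950483.

950483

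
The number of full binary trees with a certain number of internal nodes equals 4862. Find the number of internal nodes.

9

Full binary trees with n internal nodes are counted by C_n. Since C_9 = 4862, the index is 9.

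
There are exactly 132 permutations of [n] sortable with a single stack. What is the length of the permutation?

6

Stack-sortable permutations of [n] are counted by C_n; 132 = C_6.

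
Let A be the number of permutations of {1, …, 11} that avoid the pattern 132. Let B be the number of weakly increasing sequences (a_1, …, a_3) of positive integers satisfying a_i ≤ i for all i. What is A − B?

For any fixed pattern of length 3, the pattern-avoiding permutations of [11] number C_11. So A = C_11 = 58786.
Weakly increasing sequences with a_i ≤ i biject with Dyck paths of semilength 3, so there are C_3. So B = C_3 = 5.
A − B = 58786 − 5 = 58781.

58781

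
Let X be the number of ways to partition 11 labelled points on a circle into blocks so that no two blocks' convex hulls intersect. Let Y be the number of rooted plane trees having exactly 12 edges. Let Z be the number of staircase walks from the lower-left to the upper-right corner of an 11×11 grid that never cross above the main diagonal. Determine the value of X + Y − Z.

208012

Non-crossing partitions of an n-element set are counted by C_n; here n = 11. So X = C_11 = 58786.
Rooted ordered trees with n edges are counted by C_n; here n = 12. So Y = C_12 = 208012.
Monotone paths in an n×n grid that stay weakly below the diagonal are counted by C_n; here n = 11. So Z = C_11 = 58786.
X + Y − Z = 58786 + 208012 − 58786 = 208012.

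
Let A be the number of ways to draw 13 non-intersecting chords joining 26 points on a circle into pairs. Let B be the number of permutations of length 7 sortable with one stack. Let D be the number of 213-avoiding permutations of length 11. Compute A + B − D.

684543

Pairing 26 circle points by 13 non-crossing chords gives C_13 matchings. So A = C_13 = 742900.
By Knuth's characterisation, the stack-sortable permutations of length 7 are the 231-avoiders, numbering C_7. So B = C_7 = 429.
Permutations of [n] avoiding any single length-3 pattern are counted by C_n; here n = 11. So D = C_11 = 58786.
A + B − D = 742900 + 429 − 58786 = 684543.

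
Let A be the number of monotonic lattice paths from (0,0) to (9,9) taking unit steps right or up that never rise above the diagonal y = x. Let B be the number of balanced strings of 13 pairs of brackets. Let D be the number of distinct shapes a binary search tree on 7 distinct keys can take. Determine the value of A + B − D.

747333

Monotone paths in an n×n grid that stay weakly below the diagonal are counted by C_n; here n = 9. So A = C_9 = 4862.
With 13 pairs the number of balanced bracket strings is the Catalan number C_13. So B = C_13 = 742900.
There are C_n binary search tree shapes on n keys; with n = 7 that is C_7. So D = C_7 = 429.
A + B − D = 4862 + 742900 − 429 = 747333.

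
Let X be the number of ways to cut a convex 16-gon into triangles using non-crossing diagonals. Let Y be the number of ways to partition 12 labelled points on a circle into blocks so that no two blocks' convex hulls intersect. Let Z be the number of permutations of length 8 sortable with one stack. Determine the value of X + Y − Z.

The number of triangulations of a 16-gon is the Catalan number C_14 (index = sides − 2). So X = C_14 = 2674440.
The non-crossing partitions of [12] form a lattice of size C_12. So Y = C_12 = 208012.
Stack-sortable permutations are exactly the 231-avoiding ones, counted by C_n; here n = 8. So Z = C_8 = 1430.
X + Y − Z = 2674440 + 208012 − 1430 = 2881022.

2881022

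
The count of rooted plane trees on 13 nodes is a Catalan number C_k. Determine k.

Rooted ordered (plane) trees on m nodes have m−1 edges and are counted by C_{m−1}; m = 13 gives C_12.

12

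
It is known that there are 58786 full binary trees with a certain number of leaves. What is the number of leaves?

Full binary trees with L leaves are counted by C_{L−1}; 58786 = C_11.
So the index is 11, and the number of leaves is 11 + 1 = 12.

12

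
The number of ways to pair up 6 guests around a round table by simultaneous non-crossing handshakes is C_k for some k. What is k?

Non-crossing handshake pairings of 2n people are counted by C_n; 6 people gives n = 3.

3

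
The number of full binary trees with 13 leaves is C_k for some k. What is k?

12

Full binary trees with 13 leaves have 13−1 = 12 internal nodes, so there are C_12 of them.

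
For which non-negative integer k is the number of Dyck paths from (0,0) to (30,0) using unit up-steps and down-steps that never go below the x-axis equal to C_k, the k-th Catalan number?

A Dyck path with 15 up-steps and 15 down-steps has semilength 15, so there are C_15 of them.

15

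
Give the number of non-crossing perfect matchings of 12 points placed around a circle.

132

Non-crossing perfect matchings of 2n points on a circle are counted by C_n; with 12 points, n = 6.
C_6 = C_5 · 2(2·5+1)/(5+2) = 42 · 22/7 = 132.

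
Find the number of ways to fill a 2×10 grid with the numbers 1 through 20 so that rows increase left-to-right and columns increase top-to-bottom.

By the hook-length formula (or a Dyck-path bijection), SYT of shape 2×10 number C_10.
C_10 = C_9 · 2(2·9+1)/(9+2) = 4862 · 38/11 = 16796.

16796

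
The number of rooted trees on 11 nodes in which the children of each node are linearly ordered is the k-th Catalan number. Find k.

10

A rooted plane tree on 11 nodes has 10 edges, and such trees are counted by C_10.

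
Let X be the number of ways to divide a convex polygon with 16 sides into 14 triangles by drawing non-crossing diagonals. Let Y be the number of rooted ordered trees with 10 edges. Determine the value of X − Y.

2657644

Triangulations of a convex m-gon are counted by C_{m−2}; with m = 16 this is C_14. So X = C_14 = 2674440.
Rooted ordered trees with n edges are counted by C_n; here n = 10. So Y = C_10 = 16796.
X − Y = 2674440 − 16796 = 2657644.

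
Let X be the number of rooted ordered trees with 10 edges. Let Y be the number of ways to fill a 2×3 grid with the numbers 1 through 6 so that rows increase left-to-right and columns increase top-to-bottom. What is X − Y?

Rooted ordered trees with n edges are counted by C_n; here n = 10. So X = C_10 = 16796.
By the hook-length formula (or a Dyck-path bijection), SYT of shape 2×3 number C_3. So Y = C_3 = 5.
X − Y = 16796 − 5 = 16791.

16791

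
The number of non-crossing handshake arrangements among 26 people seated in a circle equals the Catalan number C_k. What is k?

13

With 26 = 2·13 people, non-crossing handshake pairings are non-crossing perfect matchings on a circle, counted by C_13.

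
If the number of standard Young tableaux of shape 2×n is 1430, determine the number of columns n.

8

Standard Young tableaux of shape 2×n are counted by C_n. The Catalan number equal to 1430 is C_8.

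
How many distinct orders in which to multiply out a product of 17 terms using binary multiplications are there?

Ways to associate a product of 17 factors correspond to binary trees on 17 leaves, so the count is C_16.
C_16 = C_15 · 2(2·15+1)/(15+2) = 9694845 · 62/17 = 35357670.

35357670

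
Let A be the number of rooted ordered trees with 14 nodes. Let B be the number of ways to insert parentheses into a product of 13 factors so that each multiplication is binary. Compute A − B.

534888

A rooted plane tree on 14 nodes has 13 edges, and such trees are counted by C_13. So A = C_13 = 742900.
Parenthesizations of m factors correspond to full binary trees with m leaves, counted by C_{m−1}; m = 13 gives C_12. So B = C_12 = 208012.
A − B = 742900 − 208012 = 534888.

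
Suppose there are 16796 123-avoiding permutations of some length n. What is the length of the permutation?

10

Permutations of [n] avoiding a fixed length-3 pattern are counted by C_n; 16796 = C_10.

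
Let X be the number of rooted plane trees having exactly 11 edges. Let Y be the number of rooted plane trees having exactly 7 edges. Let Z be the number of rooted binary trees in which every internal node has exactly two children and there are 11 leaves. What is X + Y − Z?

42419

A rooted plane tree with 11 edges has 12 nodes, and the count is C_11. So X = C_11 = 58786.
Rooted ordered trees with n edges are counted by C_n; here n = 7. So Y = C_7 = 429.
Full binary trees with 11 leaves have 11−1 = 10 internal nodes, so there are C_10 of them. So Z = C_10 = 16796.
X + Y − Z = 58786 + 429 − 16796 = 42419.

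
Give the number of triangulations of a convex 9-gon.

429

The number of triangulations of a 9-gon is the Catalan number C_7 (index = sides − 2).
C_7 = C(14,7)/8 = 3432/8 = 429.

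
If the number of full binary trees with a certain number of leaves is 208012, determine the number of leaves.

13

Full binary trees with L leaves are counted by C_{L−1}. Since C_12 = 208012, the index is 12.
So the index is 12, and the number of leaves is 12 + 1 = 13.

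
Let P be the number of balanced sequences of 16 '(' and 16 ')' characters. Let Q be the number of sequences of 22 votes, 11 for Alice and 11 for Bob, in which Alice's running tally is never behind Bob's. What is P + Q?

35416456

A balanced arrangement of 16 bracket pairs is a Dyck word of semilength 16, so the count is C_16. So P = C_16 = 35357670.
Ballot sequences with n votes each where one side never trails are Dyck words, counted by C_n; here n = 11. So Q = C_11 = 58786.
P + Q = 35357670 + 58786 = 35416456.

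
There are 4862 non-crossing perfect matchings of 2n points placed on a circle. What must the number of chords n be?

9

Non-crossing pairings of 2n points on a circle are counted by C_n, and C_9 = 4862.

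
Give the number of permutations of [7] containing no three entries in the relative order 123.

Permutations of [n] avoiding any single length-3 pattern are counted by C_n; here n = 7.
C_7 = C(14,7)/8 = 3432/8 = 429.

429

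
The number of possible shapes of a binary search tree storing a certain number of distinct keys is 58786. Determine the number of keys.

Binary search tree shapes on n keys are counted by C_n. The Catalan number equal to 58786 is C_11.

11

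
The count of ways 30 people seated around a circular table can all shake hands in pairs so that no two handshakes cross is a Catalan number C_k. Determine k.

15

With 30 = 2·15 people, non-crossing handshake pairings are non-crossing perfect matchings on a circle, counted by C_15.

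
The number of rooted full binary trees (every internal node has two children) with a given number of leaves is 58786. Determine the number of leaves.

Full binary trees with L leaves are counted by C_{L−1}. The Catalan number equal to 58786 is C_11.
So the index is 11, and the number of leaves is 11 + 1 = 12.

12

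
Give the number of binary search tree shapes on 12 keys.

208012

There are C_n binary search tree shapes on n keys; with n = 12 that is C_12.
C_12 = C_11 · 2(2·11+1)/(11+2) = 58786 · 46/13 = 208012.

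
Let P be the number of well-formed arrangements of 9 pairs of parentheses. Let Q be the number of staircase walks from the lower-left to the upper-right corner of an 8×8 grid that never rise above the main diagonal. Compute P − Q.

3432

A balanced arrangement of 9 bracket pairs is a Dyck word of semilength 9, so the count is C_9. So P = C_9 = 4862.
Sub-diagonal monotone paths from (0,0) to (8,8) biject with Dyck paths of semilength 8, giving C_8. So Q = C_8 = 1430.
P − Q = 4862 − 1430 = 3432.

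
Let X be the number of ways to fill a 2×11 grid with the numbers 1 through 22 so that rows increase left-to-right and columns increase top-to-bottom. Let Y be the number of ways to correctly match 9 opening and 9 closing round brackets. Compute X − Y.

53924

Standard Young tableaux of shape 2×n are counted by C_n; here n = 11. So X = C_11 = 58786.
With 9 pairs the number of balanced bracket strings is the Catalan number C_9. So Y = C_9 = 4862.
X − Y = 58786 − 4862 = 53924.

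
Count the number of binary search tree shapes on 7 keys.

Rooted binary trees with 7 nodes (each child slot possibly empty) number C_7.
C_7 = C(14,7)/8 = 3432/8 = 429.

429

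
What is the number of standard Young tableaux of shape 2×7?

By the hook-length formula (or a Dyck-path bijection), SYT of shape 2×7 number C_7.
C_7 = C_6 · 2(2·6+1)/(6+2) = 132 · 26/8 = 429.

429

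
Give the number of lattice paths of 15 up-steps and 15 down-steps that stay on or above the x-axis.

A Dyck path with 15 up-steps and 15 down-steps has semilength 15, so there are C_15 of them.
C_15 = 9694845.

9694845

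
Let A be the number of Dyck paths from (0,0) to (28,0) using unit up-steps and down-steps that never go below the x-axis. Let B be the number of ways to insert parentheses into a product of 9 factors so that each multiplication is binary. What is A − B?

2673010

Paths of 14 up- and 14 down-steps that never dip below the axis are Dyck paths; their count is C_14. So A = C_14 = 2674440.
Parenthesizations of m factors correspond to full binary trees with m leaves, counted by C_{m−1}; m = 9 gives C_8. So B = C_8 = 1430.
A − B = 2674440 − 1430 = 2673010.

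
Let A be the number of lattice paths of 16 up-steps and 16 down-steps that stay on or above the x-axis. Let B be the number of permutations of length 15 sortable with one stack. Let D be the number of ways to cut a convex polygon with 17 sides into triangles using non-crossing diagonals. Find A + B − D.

35357670

Paths of 16 up- and 16 down-steps that never dip below the axis are Dyck paths; their count is C_16. So A = C_16 = 35357670.
By Knuth's characterisation, the stack-sortable permutations of length 15 are the 231-avoiders, numbering C_15. So B = C_15 = 9694845.
Triangulations of a convex m-gon are counted by C_{m−2}; with m = 17 this is C_15. So D = C_15 = 9694845.
A + B − D = 35357670 + 9694845 − 9694845 = 35357670.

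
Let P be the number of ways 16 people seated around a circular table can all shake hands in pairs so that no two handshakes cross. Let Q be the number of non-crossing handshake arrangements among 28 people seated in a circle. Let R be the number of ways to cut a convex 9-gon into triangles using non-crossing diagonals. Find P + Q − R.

2675441

Non-crossing handshake pairings of 2n people are counted by C_n; 16 people gives n = 8. So P = C_8 = 1430.
With 28 = 2·14 people, non-crossing handshake pairings are non-crossing perfect matchings on a circle, counted by C_14. So Q = C_14 = 2674440.
The number of triangulations of a 9-gon is the Catalan number C_7 (index = sides − 2). So R = C_7 = 429.
P + Q − R = 1430 + 2674440 − 429 = 2675441.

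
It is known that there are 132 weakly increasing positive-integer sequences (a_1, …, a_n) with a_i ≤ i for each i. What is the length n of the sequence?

6

Such sub-staircase sequences of length n are counted by C_n; 132 = C_6.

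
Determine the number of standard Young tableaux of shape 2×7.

429

By the hook-length formula (or a Dyck-path bijection), SYT of shape 2×7 number C_7.
C_7 = C(14,7)/8 = 3432/8 = 429.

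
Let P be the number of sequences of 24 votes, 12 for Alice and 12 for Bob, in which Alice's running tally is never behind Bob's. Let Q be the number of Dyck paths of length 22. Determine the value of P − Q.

Ballot sequences with n votes each where one side never trails are Dyck words, counted by C_n; here n = 12. So P = C_12 = 208012.
Dyck paths of semilength n (length 2n) are counted by C_n; here n = 11. So Q = C_11 = 58786.
P − Q = 208012 − 58786 = 149226.

149226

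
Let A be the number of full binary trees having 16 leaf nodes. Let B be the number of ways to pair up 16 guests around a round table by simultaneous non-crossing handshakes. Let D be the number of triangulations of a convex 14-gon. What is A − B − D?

Full binary trees with 16 leaves have 16−1 = 15 internal nodes, so there are C_15 of them. So A = C_15 = 9694845.
With 16 = 2·8 people, non-crossing handshake pairings are non-crossing perfect matchings on a circle, counted by C_8. So B = C_8 = 1430.
Triangulations of a convex m-gon are counted by C_{m−2}; with m = 14 this is C_12. So D = C_12 = 208012.
A − B − D = 9694845 − 1430 − 208012 = 9485403.

9485403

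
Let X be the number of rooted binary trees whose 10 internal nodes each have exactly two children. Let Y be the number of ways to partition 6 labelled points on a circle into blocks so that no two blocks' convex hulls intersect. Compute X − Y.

The number of full binary trees on 10 internal nodes is the Catalan number C_10. So X = C_10 = 16796.
Non-crossing partitions of an n-element set are counted by C_n; here n = 6. So Y = C_6 = 132.
X − Y = 16796 − 132 = 16664.

16664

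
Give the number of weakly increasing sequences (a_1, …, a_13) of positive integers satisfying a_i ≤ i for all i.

742900

Weakly increasing sequences with a_i ≤ i biject with Dyck paths of semilength 13, so there are C_13.
C_13 = C_12 · 2(2·12+1)/(12+2) = 208012 · 50/14 = 742900.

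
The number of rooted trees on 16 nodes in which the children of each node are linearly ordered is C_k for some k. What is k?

Rooted ordered (plane) trees on m nodes have m−1 edges and are counted by C_{m−1}; m = 16 gives C_15.

15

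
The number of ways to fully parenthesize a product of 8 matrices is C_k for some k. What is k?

Parenthesizations of m factors correspond to full binary trees with m leaves, counted by C_{m−1}; m = 8 gives C_7.

7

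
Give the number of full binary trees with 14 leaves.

742900

A full binary tree with L leaves has L−1 internal nodes and is counted by C_{L−1}; L = 14 gives C_13.
C_13 = 742900.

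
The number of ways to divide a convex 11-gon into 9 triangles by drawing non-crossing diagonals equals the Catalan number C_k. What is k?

9

The number of triangulations of an 11-gon is the Catalan number C_9 (index = sides − 2).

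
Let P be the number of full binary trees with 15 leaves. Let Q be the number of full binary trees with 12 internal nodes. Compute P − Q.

2466428

A full binary tree with L leaves has L−1 internal nodes and is counted by C_{L−1}; L = 15 gives C_14. So P = C_14 = 2674440.
Full binary trees with n internal nodes are counted by C_n; here n = 12. So Q = C_12 = 208012.
P − Q = 2674440 − 208012 = 2466428.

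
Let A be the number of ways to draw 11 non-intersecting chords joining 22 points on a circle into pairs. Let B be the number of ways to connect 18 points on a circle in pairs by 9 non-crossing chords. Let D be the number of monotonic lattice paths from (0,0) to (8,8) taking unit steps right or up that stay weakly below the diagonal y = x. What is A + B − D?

Non-crossing perfect matchings of 2n points on a circle are counted by C_n; with 22 points, n = 11. So A = C_11 = 58786.
Pairing 18 circle points by 9 non-crossing chords gives C_9 matchings. So B = C_9 = 4862.
Sub-diagonal monotone paths from (0,0) to (8,8) biject with Dyck paths of semilength 8, giving C_8. So D = C_8 = 1430.
A + B − D = 58786 + 4862 − 1430 = 62218.

62218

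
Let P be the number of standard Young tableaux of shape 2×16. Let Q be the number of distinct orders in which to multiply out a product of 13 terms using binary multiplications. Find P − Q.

By the hook-length formula (or a Dyck-path bijection), SYT of shape 2×16 number C_16. So P = C_16 = 35357670.
Ways to associate a product of 13 factors correspond to binary trees on 13 leaves, so the count is C_12. So Q = C_12 = 208012.
P − Q = 35357670 − 208012 = 35149658.

35149658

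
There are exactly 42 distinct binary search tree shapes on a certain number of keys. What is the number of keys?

Binary search tree shapes on n keys are counted by C_n. Since C_5 = 42, the index is 5.

5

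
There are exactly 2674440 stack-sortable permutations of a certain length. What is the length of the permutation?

Stack-sortable permutations of [n] are counted by C_n, and C_14 = 2674440.

14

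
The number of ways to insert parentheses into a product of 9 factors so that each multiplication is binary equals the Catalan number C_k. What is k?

8

Parenthesizations of m factors correspond to full binary trees with m leaves, counted by C_{m−1}; m = 9 gives C_8.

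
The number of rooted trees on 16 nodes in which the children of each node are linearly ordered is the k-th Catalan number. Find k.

Rooted ordered (plane) trees on m nodes have m−1 edges and are counted by C_{m−1}; m = 16 gives C_15.

15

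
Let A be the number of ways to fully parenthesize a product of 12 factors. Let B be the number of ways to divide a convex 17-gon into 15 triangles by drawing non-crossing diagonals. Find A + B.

9753631

Bracketing 12 factors into binary products is counted by C_{12−1} = C_11. So A = C_11 = 58786.
Triangulations of a convex m-gon are counted by C_{m−2}; with m = 17 this is C_15. So B = C_15 = 9694845.
A + B = 58786 + 9694845 = 9753631.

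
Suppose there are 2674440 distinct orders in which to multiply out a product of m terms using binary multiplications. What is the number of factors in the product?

15

Parenthesizations of m factors are counted by C_{m−1}. The Catalan number equal to 2674440 is C_14.
So the index is 14, and the number of factors is 14 + 1 = 15.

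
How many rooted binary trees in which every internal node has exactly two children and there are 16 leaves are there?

Full binary trees with 16 leaves have 16−1 = 15 internal nodes, so there are C_15 of them.
C_15 = C(30,15)/16 = 155117520/16 = 9694845.

9694845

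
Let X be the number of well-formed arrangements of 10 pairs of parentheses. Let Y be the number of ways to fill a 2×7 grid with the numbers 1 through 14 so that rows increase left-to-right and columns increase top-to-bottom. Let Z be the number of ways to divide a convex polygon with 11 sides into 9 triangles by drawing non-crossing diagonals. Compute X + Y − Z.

Balanced strings of n pairs of brackets are counted by C_n; here n = 10. So X = C_10 = 16796.
Standard Young tableaux of shape 2×n are counted by C_n; here n = 7. So Y = C_7 = 429.
Triangulations of a convex m-gon are counted by C_{m−2}; with m = 11 this is C_9. So Z = C_9 = 4862.
X + Y − Z = 16796 + 429 − 4862 = 12363.

12363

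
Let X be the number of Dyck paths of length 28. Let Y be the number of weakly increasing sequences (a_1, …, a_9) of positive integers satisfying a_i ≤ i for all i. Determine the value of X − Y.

2669578

Dyck paths of semilength n (length 2n) are counted by C_n; here n = 14. So X = C_14 = 2674440.
Such sub-staircase sequences of length n are counted by C_n; here n = 9. So Y = C_9 = 4862.
X − Y = 2674440 − 4862 = 2669578.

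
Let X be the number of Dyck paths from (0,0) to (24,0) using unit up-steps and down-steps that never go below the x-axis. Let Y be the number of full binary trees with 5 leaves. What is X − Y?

A Dyck path with 12 up-steps and 12 down-steps has semilength 12, so there are C_12 of them. So X = C_12 = 208012.
A full binary tree with L leaves has L−1 internal nodes and is counted by C_{L−1}; L = 5 gives C_4. So Y = C_4 = 14.
X − Y = 208012 − 14 = 207998.

207998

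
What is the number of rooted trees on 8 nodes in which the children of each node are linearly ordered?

429

Rooted ordered (plane) trees on m nodes have m−1 edges and are counted by C_{m−1}; m = 8 gives C_7.
C_7 = C(14,7)/8 = 3432/8 = 429.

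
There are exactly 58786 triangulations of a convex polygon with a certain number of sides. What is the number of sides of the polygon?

13

Triangulations of a convex m-gon are counted by C_{m−2}. The Catalan number equal to 58786 is C_11.
So m − 2 = 11, giving m = 13 sides.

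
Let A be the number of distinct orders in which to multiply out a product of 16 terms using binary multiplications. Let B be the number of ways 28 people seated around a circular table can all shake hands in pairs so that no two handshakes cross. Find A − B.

Parenthesizations of m factors correspond to full binary trees with m leaves, counted by C_{m−1}; m = 16 gives C_15. So A = C_15 = 9694845.
With 28 = 2·14 people, non-crossing handshake pairings are non-crossing perfect matchings on a circle, counted by C_14. So B = C_14 = 2674440.
A − B = 9694845 − 2674440 = 7020405.

7020405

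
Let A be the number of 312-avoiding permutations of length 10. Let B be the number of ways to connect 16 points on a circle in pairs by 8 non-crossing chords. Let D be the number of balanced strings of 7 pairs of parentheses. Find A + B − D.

17797

For any fixed pattern of length 3, the pattern-avoiding permutations of [10] number C_10. So A = C_10 = 16796.
Non-crossing perfect matchings of 2n points on a circle are counted by C_n; with 16 points, n = 8. So B = C_8 = 1430.
Balanced strings of n pairs of brackets are counted by C_n; here n = 7. So D = C_7 = 429.
A + B − D = 16796 + 1430 − 429 = 17797.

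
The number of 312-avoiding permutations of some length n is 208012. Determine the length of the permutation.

Permutations of [n] avoiding a fixed length-3 pattern are counted by C_n; 208012 = C_12.

12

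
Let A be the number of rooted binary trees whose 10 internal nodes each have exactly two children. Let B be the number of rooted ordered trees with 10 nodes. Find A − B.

The number of full binary trees on 10 internal nodes is the Catalan number C_10. So A = C_10 = 16796.
A rooted plane tree on 10 nodes has 9 edges, and such trees are counted by C_9. So B = C_9 = 4862.
A − B = 16796 − 4862 = 11934.

11934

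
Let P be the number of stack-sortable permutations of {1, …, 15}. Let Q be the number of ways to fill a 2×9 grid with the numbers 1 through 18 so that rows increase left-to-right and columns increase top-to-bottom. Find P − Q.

9689983

Stack-sortable permutations are exactly the 231-avoiding ones, counted by C_n; here n = 15. So P = C_15 = 9694845.
By the hook-length formula (or a Dyck-path bijection), SYT of shape 2×9 number C_9. So Q = C_9 = 4862.
P − Q = 9694845 − 4862 = 9689983.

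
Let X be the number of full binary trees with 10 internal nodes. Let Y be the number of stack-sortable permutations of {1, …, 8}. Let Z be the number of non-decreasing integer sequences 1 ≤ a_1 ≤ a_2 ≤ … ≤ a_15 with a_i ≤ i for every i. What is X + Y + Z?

The number of full binary trees on 10 internal nodes is the Catalan number C_10. So X = C_10 = 16796.
By Knuth's characterisation, the stack-sortable permutations of length 8 are the 231-avoiders, numbering C_8. So Y = C_8 = 1430.
Weakly increasing sequences with a_i ≤ i biject with Dyck paths of semilength 15, so there are C_15. So Z = C_15 = 9694845.
X + Y + Z = 16796 + 1430 + 9694845 = 9713071.

9713071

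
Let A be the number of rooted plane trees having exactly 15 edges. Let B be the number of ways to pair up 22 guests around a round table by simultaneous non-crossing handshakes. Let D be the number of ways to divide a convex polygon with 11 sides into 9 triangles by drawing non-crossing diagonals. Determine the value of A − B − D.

A rooted plane tree with 15 edges has 16 nodes, and the count is C_15. So A = C_15 = 9694845.
Non-crossing handshake pairings of 2n people are counted by C_n; 22 people gives n = 11. So B = C_11 = 58786.
A convex 11-gon is triangulated into 9 triangles, and the number of such triangulations is the Catalan number C_{11−2} = C_9. So D = C_9 = 4862.
A − B − D = 9694845 − 58786 − 4862 = 9631197.

9631197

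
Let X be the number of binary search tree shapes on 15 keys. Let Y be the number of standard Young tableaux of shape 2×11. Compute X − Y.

Rooted binary trees with 15 nodes (each child slot possibly empty) number C_15. So X = C_15 = 9694845.
Standard Young tableaux of shape 2×n are counted by C_n; here n = 11. So Y = C_11 = 58786.
X − Y = 9694845 − 58786 = 9636059.

9636059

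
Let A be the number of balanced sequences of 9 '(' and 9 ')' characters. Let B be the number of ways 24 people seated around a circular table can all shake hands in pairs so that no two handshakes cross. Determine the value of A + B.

212874

Balanced strings of n pairs of brackets are counted by C_n; here n = 9. So A = C_9 = 4862.
With 24 = 2·12 people, non-crossing handshake pairings are non-crossing perfect matchings on a circle, counted by C_12. So B = C_12 = 208012.
A + B = 4862 + 208012 = 212874.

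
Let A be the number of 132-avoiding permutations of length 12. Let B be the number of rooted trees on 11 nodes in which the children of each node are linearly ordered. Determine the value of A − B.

191216

Permutations of [n] avoiding any single length-3 pattern are counted by C_n; here n = 12. So A = C_12 = 208012.
Rooted ordered (plane) trees on m nodes have m−1 edges and are counted by C_{m−1}; m = 11 gives C_10. So B = C_10 = 16796.
A − B = 208012 − 16796 = 191216.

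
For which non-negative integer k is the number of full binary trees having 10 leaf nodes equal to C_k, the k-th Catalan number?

Full binary trees with 10 leaves have 10−1 = 9 internal nodes, so there are C_9 of them.

9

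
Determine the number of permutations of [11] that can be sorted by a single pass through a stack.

58786

By Knuth's characterisation, the stack-sortable permutations of length 11 are the 231-avoiders, numbering C_11.
C_11 = 58786.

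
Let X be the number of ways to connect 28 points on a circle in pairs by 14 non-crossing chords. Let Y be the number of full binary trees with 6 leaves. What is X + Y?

2674482

Non-crossing perfect matchings of 2n points on a circle are counted by C_n; with 28 points, n = 14. So X = C_14 = 2674440.
Full binary trees with 6 leaves have 6−1 = 5 internal nodes, so there are C_5 of them. So Y = C_5 = 42.
X + Y = 2674440 + 42 = 2674482.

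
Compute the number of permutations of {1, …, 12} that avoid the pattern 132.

Permutations of [n] avoiding any single length-3 pattern are counted by C_n; here n = 12.
C_12 = C(24,12)/13 = 2704156/13 = 208012.

208012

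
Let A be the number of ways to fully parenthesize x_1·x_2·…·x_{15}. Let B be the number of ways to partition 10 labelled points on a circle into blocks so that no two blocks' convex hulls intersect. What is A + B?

2691236

Parenthesizations of m factors correspond to full binary trees with m leaves, counted by C_{m−1}; m = 15 gives C_14. So A = C_14 = 2674440.
Non-crossing partitions of an n-element set are counted by C_n; here n = 10. So B = C_10 = 16796.
A + B = 2674440 + 16796 = 2691236.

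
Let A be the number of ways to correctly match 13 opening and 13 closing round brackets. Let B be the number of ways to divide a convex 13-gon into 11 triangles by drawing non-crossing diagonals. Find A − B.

684114

With 13 pairs the number of balanced bracket strings is the Catalan number C_13. So A = C_13 = 742900.
A convex 13-gon is triangulated into 11 triangles, and the number of such triangulations is the Catalan number C_{13−2} = C_11. So B = C_11 = 58786.
A − B = 742900 − 58786 = 684114.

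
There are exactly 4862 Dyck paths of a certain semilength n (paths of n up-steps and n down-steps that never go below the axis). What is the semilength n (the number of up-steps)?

9

Dyck paths of semilength n are counted by C_n. Since C_9 = 4862, the index is 9.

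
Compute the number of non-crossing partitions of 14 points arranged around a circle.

The non-crossing partitions of [14] form a lattice of size C_14.
C_14 = 2674440.

2674440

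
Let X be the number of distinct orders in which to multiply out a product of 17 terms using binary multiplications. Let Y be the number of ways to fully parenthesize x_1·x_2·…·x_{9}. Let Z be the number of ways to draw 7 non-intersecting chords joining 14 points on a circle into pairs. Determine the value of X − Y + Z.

35356669

Bracketing 17 factors into binary products is counted by C_{17−1} = C_16. So X = C_16 = 35357670.
Parenthesizations of m factors correspond to full binary trees with m leaves, counted by C_{m−1}; m = 9 gives C_8. So Y = C_8 = 1430.
Pairing 14 circle points by 7 non-crossing chords gives C_7 matchings. So Z = C_7 = 429.
X − Y + Z = 35357670 − 1430 + 429 = 35356669.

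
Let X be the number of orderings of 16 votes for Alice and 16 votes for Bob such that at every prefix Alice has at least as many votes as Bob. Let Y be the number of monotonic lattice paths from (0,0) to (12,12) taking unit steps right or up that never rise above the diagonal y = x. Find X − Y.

Reading a vote for the leader as '(' and for the other as ')' turns such a sequence into a balanced string of 16 pairs, so the count is C_16. So X = C_16 = 35357670.
Sub-diagonal monotone paths from (0,0) to (12,12) biject with Dyck paths of semilength 12, giving C_12. So Y = C_12 = 208012.
X − Y = 35357670 − 208012 = 35149658.

35149658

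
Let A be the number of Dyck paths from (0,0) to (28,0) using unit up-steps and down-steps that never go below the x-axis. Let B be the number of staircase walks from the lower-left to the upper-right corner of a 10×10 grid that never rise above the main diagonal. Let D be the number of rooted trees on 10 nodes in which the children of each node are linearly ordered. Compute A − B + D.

Paths of 14 up- and 14 down-steps that never dip below the axis are Dyck paths; their count is C_14. So A = C_14 = 2674440.
Monotone paths in an n×n grid that stay weakly below the diagonal are counted by C_n; here n = 10. So B = C_10 = 16796.
Rooted ordered (plane) trees on m nodes have m−1 edges and are counted by C_{m−1}; m = 10 gives C_9. So D = C_9 = 4862.
A − B + D = 2674440 − 16796 + 4862 = 2662506.

2662506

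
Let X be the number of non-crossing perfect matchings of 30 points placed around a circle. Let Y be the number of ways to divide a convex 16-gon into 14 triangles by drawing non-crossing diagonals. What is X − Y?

Pairing 30 circle points by 15 non-crossing chords gives C_15 matchings. So X = C_15 = 9694845.
The number of triangulations of a 16-gon is the Catalan number C_14 (index = sides − 2). So Y = C_14 = 2674440.
X − Y = 9694845 − 2674440 = 7020405.

7020405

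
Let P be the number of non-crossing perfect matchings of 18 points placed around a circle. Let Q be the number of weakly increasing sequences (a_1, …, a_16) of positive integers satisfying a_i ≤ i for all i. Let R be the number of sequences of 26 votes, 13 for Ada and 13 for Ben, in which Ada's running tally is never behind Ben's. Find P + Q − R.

Non-crossing perfect matchings of 2n points on a circle are counted by C_n; with 18 points, n = 9. So P = C_9 = 4862.
Weakly increasing sequences with a_i ≤ i biject with Dyck paths of semilength 16, so there are C_16. So Q = C_16 = 35357670.
Reading a vote for the leader as '(' and for the other as ')' turns such a sequence into a balanced string of 13 pairs, so the count is C_13. So R = C_13 = 742900.
P + Q − R = 4862 + 35357670 − 742900 = 34619632.

34619632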